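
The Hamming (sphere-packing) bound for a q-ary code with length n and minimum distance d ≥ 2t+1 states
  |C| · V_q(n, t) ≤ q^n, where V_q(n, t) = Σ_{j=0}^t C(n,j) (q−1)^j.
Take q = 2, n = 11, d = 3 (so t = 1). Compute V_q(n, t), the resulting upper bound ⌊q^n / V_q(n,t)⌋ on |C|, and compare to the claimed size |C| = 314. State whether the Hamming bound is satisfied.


V_q(n, t) = 12, q^n = 2048, Hamming bound = 170, |C| = 314 > bound (violated).

Step 1: Compute V_q(n, t) = Σ_{j=0}^1 C(n, j) (q−1)^j.
  j = 0: C(11,0)·(1)^0 = 1·1 = 1.
  j = 1: C(11,1)·(1)^1 = 11·1 = 11.
  V_q(n, t) = 1 + 11 = 12.
Step 2: q^n = 2^11 = 2048.
Step 3: Hamming bound ⌊q^n / V_q(n,t)⌋ = ⌊2048/12⌋ = 170.
Step 4: Compare |C| = 314 to 170: violated.
The claimed |C| lies above the Hamming bound, so no 2-ary code of length 11 with d ≥ 3 can have 314 codewords.


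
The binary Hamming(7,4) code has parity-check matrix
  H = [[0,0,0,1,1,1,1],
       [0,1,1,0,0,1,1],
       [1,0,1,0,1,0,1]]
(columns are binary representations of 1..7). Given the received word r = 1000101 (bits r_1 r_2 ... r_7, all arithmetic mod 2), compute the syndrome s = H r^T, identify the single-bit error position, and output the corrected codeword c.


s = (0, 1, 1)^T, error position = 3, corrected codeword c = 1010101

Compute s = H r^T mod 2 one row at a time:
  s_1 = 0 + 1 + 0 + 1 = 2 ≡ 0 (mod 2).
  s_2 = 0 + 0 + 0 + 1 = 1 ≡ 1 (mod 2).
  s_3 = 1 + 0 + 1 + 1 = 3 ≡ 1 (mod 2).
s = (0, 1, 1)^T — this equals column 3 of H (binary 011), so error is at position 3.
Correct: flip bit 3 of r = 1000101 to get c = 1010101.


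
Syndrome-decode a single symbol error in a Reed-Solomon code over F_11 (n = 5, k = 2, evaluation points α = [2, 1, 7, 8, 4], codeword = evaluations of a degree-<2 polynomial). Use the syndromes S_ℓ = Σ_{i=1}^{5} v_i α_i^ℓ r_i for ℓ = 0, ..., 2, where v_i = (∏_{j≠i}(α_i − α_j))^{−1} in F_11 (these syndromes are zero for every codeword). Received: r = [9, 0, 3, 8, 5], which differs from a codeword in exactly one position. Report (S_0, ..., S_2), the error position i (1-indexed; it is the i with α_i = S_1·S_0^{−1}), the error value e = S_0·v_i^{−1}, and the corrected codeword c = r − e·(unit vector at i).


S = (9, 8, 1), error at position 3, error magnitude e = 4, c = [9, 0, 10, 8, 5].

Step 1: column multipliers v_i = (∏_{j≠i}(α_i − α_j))^{−1} mod 11.
  i = 1 (α = 2): (2−1)(2−7)(2−8)(2−4) = 1·(−5)·(−6)·(−2) = −60 ≡ 6, so v_1 = 6^{−1} = 2 (mod 11).
  i = 2 (α = 1): (1−2)(1−7)(1−8)(1−4) = (−1)·(−6)·(−7)·(−3) = 126 ≡ 5, so v_2 = 5^{−1} = 9 (mod 11).
  i = 3 (α = 7): (7−2)(7−1)(7−8)(7−4) = 5·6·(−1)·3 = −90 ≡ 9, so v_3 = 9^{−1} = 5 (mod 11).
  i = 4 (α = 8): (8−2)(8−1)(8−7)(8−4) = 6·7·1·4 = 168 ≡ 3, so v_4 = 3^{−1} = 4 (mod 11).
  i = 5 (α = 4): (4−2)(4−1)(4−7)(4−8) = 2·3·(−3)·(−4) = 72 ≡ 6, so v_5 = 6^{−1} = 2 (mod 11).
  v = [2, 9, 5, 4, 2].
Step 2: syndromes of r = [9, 0, 3, 8, 5] (all sums mod 11).
  S_0 = Σ v_i r_i = 2·9 + 9·0 + 5·3 + 4·8 + 2·5 = 75 ≡ 9.
  S_1 = Σ v_i α_i r_i = 2·2·9 + 9·1·0 + 5·7·3 + 4·8·8 + 2·4·5 = 437 ≡ 8.
  α_i^2 mod 11 = [4, 1, 5, 9, 5].
  S_2 = Σ v_i α_i^2 r_i = 2·4·9 + 9·1·0 + 5·5·3 + 4·9·8 + 2·5·5 = 485 ≡ 1.
  S = (9, 8, 1) ≠ 0, so r is not a codeword (an error is present).
Step 3: locate the error. For a single error e at position i, S_ℓ = v_i·e·α_i^ℓ, so α_err = S_1/S_0.
  S_0^{−1} = 9^{−1} = 5 (mod 11), so α_err = 8·5 = 40 ≡ 7 = α_3. Error position i = 3.
  Consistency check: S_2/S_1 = 1·7 = 7 ≡ 7 = α_err ✓ (single-error assumption holds).
Step 4: error magnitude e = S_0/v_3 = S_0·∏_{j≠3}(α_3 − α_j) = 9·9 = 81 ≡ 4 (mod 11).
Step 5: correct position 3: c_3 = r_3 − e = 3 − 4 ≡ 10 (mod 11). Hence c = [9, 0, 10, 8, 5].
  Check: interpolating c through the α_i gives m(x) = 2 + 9·x (degree < 2) with m(α_i) = c_i for every i, so c is indeed a codeword.


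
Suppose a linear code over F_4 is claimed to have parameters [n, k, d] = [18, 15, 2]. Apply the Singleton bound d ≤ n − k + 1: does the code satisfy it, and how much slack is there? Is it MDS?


Singleton RHS = n − k + 1 = 4, slack = 2, bound satisfied, not MDS.

Singleton bound: d ≤ n − k + 1.
Here n = 18, k = 15, so n − k + 1 = 4.
Given d = 2, check d ≤ 4: YES.
Slack = (n − k + 1) − d = 2.
The code is NOT MDS (slack = 2 > 0).
Description: the claimed parameters are [18, 15, 2]_4; such a code would be non-MDS.


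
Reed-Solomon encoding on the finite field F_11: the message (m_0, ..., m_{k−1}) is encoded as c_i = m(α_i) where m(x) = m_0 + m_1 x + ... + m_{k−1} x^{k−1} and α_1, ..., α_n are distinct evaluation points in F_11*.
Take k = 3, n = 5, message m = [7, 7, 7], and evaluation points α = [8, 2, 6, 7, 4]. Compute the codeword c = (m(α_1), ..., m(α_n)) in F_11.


c = [5, 5, 4, 3, 4]

Message polynomial: m(x) = 7 + 7·x + 7·x^2 (mod 11).
For each evaluation point α_i, compute m(α_i) mod 11:
  α_1 = 8: Horner steps 7 → 8 → 5, so m(8) = 5.
  α_2 = 2: Horner steps 7 → 10 → 5, so m(2) = 5.
  α_3 = 6: Horner steps 7 → 5 → 4, so m(6) = 4.
  α_4 = 7: Horner steps 7 → 1 → 3, so m(7) = 3.
  α_5 = 4: Horner steps 7 → 2 → 4, so m(4) = 4.
Codeword c = [5, 5, 4, 3, 4] ∈ F_11^5.


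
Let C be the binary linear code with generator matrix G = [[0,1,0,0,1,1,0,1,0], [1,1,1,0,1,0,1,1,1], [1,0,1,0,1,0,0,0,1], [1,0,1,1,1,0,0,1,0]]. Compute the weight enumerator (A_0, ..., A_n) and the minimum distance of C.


Weight distribution: A_0 = 1, A_3 = 3, A_4 = 3, A_5 = 4, A_6 = 4, A_7 = 1. Minimum distance d = 3.

Enumerate all 2^4 = 16 messages m ∈ F_2^4.
For each, compute codeword c = mG in F_2^9, then tally its weight.
  m = 0000 → c = 000000000, weight = 0.
  m = 1000 → c = 010011010, weight = 4.
  m = 0100 → c = 111010111, weight = 7.
  m = 1100 → c = 101001101, weight = 5.
  m = 0010 → c = 101010001, weight = 4.
  m = 1010 → c = 111001011, weight = 6.
  m = 0110 → c = 010000110, weight = 3.
  m = 1110 → c = 000011100, weight = 3.
  m = 0001 → c = 101110010, weight = 5.
  m = 1001 → c = 111101000, weight = 5.
  m = 0101 → c = 010100101, weight = 4.
  m = 1101 → c = 000111111, weight = 6.
  m = 0011 → c = 000100011, weight = 3.
  m = 1011 → c = 010111001, weight = 5.
  m = 0111 → c = 111110100, weight = 6.
  m = 1111 → c = 101101110, weight = 6.
Tally weights:
  weight 0: 1 codewords.
  weight 3: 3 codewords.
  weight 4: 3 codewords.
  weight 5: 4 codewords.
  weight 6: 4 codewords.
  weight 7: 1 codewords.
Minimum distance d = smallest w > 0 with A_w > 0 = 3.
Sanity: Σ A_w = 16 = 2^4 = 16 ✓.


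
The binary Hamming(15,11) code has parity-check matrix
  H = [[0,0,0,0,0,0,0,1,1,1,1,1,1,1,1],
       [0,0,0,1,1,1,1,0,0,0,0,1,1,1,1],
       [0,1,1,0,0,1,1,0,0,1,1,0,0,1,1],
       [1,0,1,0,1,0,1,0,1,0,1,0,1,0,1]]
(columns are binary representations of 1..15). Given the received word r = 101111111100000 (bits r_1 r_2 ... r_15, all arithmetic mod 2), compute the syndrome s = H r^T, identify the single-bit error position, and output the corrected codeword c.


s = (1, 0, 0, 1)^T, error position = 9, corrected codeword c = 101111110100000

Compute s = H r^T mod 2 one row at a time:
  s_1 = 1 + 1 + 1 + 0 + 0 + 0 + 0 + 0 = 3 ≡ 1 (mod 2).
  s_2 = 1 + 1 + 1 + 1 + 0 + 0 + 0 + 0 = 4 ≡ 0 (mod 2).
  s_3 = 0 + 1 + 1 + 1 + 1 + 0 + 0 + 0 = 4 ≡ 0 (mod 2).
  s_4 = 1 + 1 + 1 + 1 + 1 + 0 + 0 + 0 = 5 ≡ 1 (mod 2).
s = (1, 0, 0, 1)^T — this equals column 9 of H (binary 1001), so error is at position 9.
Correct: flip bit 9 of r = 101111111100000 to get c = 101111110100000.


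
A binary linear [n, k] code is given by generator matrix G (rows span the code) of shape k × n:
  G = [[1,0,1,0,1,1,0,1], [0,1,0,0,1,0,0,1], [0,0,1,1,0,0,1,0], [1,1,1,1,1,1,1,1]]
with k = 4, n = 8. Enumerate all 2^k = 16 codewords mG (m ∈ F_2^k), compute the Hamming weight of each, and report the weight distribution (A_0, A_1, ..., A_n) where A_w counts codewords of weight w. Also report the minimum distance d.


Weight distribution: A_0 = 1, A_2 = 2, A_3 = 4, A_4 = 2, A_5 = 4, A_6 = 2, A_8 = 1. Minimum distance d = 2.

Enumerate all 2^4 = 16 messages m ∈ F_2^4.
For each, compute codeword c = mG in F_2^8, then tally its weight.
  m = 0000 → c = 00000000, weight = 0.
  m = 1000 → c = 10101101, weight = 5.
  m = 0100 → c = 01001001, weight = 3.
  m = 1100 → c = 11100100, weight = 4.
  m = 0010 → c = 00110010, weight = 3.
  m = 1010 → c = 10011111, weight = 6.
  m = 0110 → c = 01111011, weight = 6.
  m = 1110 → c = 11010110, weight = 5.
  m = 0001 → c = 11111111, weight = 8.
  m = 1001 → c = 01010010, weight = 3.
  m = 0101 → c = 10110110, weight = 5.
  m = 1101 → c = 00011011, weight = 4.
  m = 0011 → c = 11001101, weight = 5.
  m = 1011 → c = 01100000, weight = 2.
  m = 0111 → c = 10000100, weight = 2.
  m = 1111 → c = 00101001, weight = 3.
Tally weights:
  weight 0: 1 codewords.
  weight 2: 2 codewords.
  weight 3: 4 codewords.
  weight 4: 2 codewords.
  weight 5: 4 codewords.
  weight 6: 2 codewords.
  weight 8: 1 codewords.
Minimum distance d = smallest w > 0 with A_w > 0 = 2.
Sanity: Σ A_w = 16 = 2^4 = 16 ✓.


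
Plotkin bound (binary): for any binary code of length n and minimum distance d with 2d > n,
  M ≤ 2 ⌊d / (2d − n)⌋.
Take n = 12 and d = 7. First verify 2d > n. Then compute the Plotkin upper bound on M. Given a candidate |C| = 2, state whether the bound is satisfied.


Plotkin bound M ≤ 6; given |C| = 2 ≤ bound (satisfied).

Check applicability: 2d = 14, n = 12.
2d − n = 2 > 0, so Plotkin applies.
Compute d/(2d−n) = 7/2 ≈ 3.5000.
⌊d/(2d−n)⌋ = 3.
Plotkin bound: M ≤ 2·3 = 6.
Given |C| = 2, check: satisfied.
This |C| is below the Plotkin bound.


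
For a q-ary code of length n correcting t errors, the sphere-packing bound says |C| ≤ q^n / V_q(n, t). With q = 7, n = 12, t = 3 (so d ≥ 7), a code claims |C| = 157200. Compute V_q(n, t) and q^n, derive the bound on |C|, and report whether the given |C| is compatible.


V_q(n, t) = 49969, q^n = 13841287201, Hamming bound = 276997, |C| = 157200 ≤ bound (satisfied).

Step 1: Compute V_q(n, t) = Σ_{j=0}^3 C(n, j) (q−1)^j.
  j = 0: C(12,0)·(6)^0 = 1·1 = 1.
  j = 1: C(12,1)·(6)^1 = 12·6 = 72.
  j = 2: C(12,2)·(6)^2 = 66·36 = 2376.
  j = 3: C(12,3)·(6)^3 = 220·216 = 47520.
  V_q(n, t) = 1 + 72 + 2376 + 47520 = 49969.
Step 2: q^n = 7^12 = 13841287201.
Step 3: Hamming bound ⌊q^n / V_q(n,t)⌋ = ⌊13841287201/49969⌋ = 276997.
Step 4: Compare |C| = 157200 to 276997: satisfied.
The claimed |C| lies below the Hamming bound.


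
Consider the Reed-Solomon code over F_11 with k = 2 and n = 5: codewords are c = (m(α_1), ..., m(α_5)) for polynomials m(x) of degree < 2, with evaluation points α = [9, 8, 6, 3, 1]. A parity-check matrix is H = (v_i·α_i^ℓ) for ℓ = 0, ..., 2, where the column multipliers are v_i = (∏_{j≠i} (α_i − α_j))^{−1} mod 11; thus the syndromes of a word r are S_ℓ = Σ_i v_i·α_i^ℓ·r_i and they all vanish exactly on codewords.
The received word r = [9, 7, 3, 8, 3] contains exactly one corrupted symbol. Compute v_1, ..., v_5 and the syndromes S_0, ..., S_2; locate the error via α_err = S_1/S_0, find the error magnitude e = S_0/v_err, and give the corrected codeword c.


S = (1, 1, 1), error at position 5, error magnitude e = 10, c = [9, 7, 3, 8, 4].

Step 1: column multipliers v_i = (∏_{j≠i}(α_i − α_j))^{−1} mod 11.
  i = 1 (α = 9): (9−8)(9−6)(9−3)(9−1) = 1·3·6·8 = 144 ≡ 1, so v_1 = 1^{−1} = 1 (mod 11).
  i = 2 (α = 8): (8−9)(8−6)(8−3)(8−1) = (−1)·2·5·7 = −70 ≡ 7, so v_2 = 7^{−1} = 8 (mod 11).
  i = 3 (α = 6): (6−9)(6−8)(6−3)(6−1) = (−3)·(−2)·3·5 = 90 ≡ 2, so v_3 = 2^{−1} = 6 (mod 11).
  i = 4 (α = 3): (3−9)(3−8)(3−6)(3−1) = (−6)·(−5)·(−3)·2 = −180 ≡ 7, so v_4 = 7^{−1} = 8 (mod 11).
  i = 5 (α = 1): (1−9)(1−8)(1−6)(1−3) = (−8)·(−7)·(−5)·(−2) = 560 ≡ 10, so v_5 = 10^{−1} = 10 (mod 11).
  v = [1, 8, 6, 8, 10].
Step 2: syndromes of r = [9, 7, 3, 8, 3] (all sums mod 11).
  S_0 = Σ v_i r_i = 1·9 + 8·7 + 6·3 + 8·8 + 10·3 = 177 ≡ 1.
  S_1 = Σ v_i α_i r_i = 1·9·9 + 8·8·7 + 6·6·3 + 8·3·8 + 10·1·3 = 859 ≡ 1.
  α_i^2 mod 11 = [4, 9, 3, 9, 1].
  S_2 = Σ v_i α_i^2 r_i = 1·4·9 + 8·9·7 + 6·3·3 + 8·9·8 + 10·1·3 = 1200 ≡ 1.
  S = (1, 1, 1) ≠ 0, so r is not a codeword (an error is present).
Step 3: locate the error. For a single error e at position i, S_ℓ = v_i·e·α_i^ℓ, so α_err = S_1/S_0.
  S_0^{−1} = 1^{−1} = 1 (mod 11), so α_err = 1·1 = 1 ≡ 1 = α_5. Error position i = 5.
  Consistency check: S_2/S_1 = 1·1 = 1 ≡ 1 = α_err ✓ (single-error assumption holds).
Step 4: error magnitude e = S_0/v_5 = S_0·∏_{j≠5}(α_5 − α_j) = 1·10 = 10 ≡ 10 (mod 11).
Step 5: correct position 5: c_5 = r_5 − e = 3 − 10 ≡ 4 (mod 11). Hence c = [9, 7, 3, 8, 4].
  Check: interpolating c through the α_i gives m(x) = 2 + 2·x (degree < 2) with m(α_i) = c_i for every i, so c is indeed a codeword.


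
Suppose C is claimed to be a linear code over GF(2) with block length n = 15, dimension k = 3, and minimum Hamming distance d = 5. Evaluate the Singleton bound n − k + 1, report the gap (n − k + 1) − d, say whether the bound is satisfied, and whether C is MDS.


Singleton RHS = n − k + 1 = 13, slack = 8, bound satisfied, not MDS.

Singleton bound: d ≤ n − k + 1.
Here n = 15, k = 3, so n − k + 1 = 13.
Given d = 5, check d ≤ 13: YES.
Slack = (n − k + 1) − d = 8.
The code is NOT MDS (slack = 8 > 0).
Description: the claimed parameters are [15, 3, 5]_2; such a code would be non-MDS.


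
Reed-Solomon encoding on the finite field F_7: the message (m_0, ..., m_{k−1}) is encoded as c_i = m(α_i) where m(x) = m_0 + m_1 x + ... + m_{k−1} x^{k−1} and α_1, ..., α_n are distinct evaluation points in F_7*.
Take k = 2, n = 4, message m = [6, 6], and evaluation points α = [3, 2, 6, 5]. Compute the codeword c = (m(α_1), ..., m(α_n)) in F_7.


c = [3, 4, 0, 1]

Message polynomial: m(x) = 6 + 6·x (mod 7).
For each evaluation point α_i, compute m(α_i) mod 7:
  α_1 = 3: Horner steps 6 → 3, so m(3) = 3.
  α_2 = 2: Horner steps 6 → 4, so m(2) = 4.
  α_3 = 6: Horner steps 6 → 0, so m(6) = 0.
  α_4 = 5: Horner steps 6 → 1, so m(5) = 1.
Codeword c = [3, 4, 0, 1] ∈ F_7^4.


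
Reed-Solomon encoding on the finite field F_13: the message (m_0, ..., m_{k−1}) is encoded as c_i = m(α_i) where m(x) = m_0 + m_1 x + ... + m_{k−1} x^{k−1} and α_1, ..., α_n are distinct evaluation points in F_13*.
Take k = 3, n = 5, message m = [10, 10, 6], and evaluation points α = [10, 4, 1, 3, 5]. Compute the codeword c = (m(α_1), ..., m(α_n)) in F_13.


c = [8, 3, 0, 3, 2]

Message polynomial: m(x) = 10 + 10·x + 6·x^2 (mod 13).
For each evaluation point α_i, compute m(α_i) mod 13:
  α_1 = 10: Horner steps 6 → 5 → 8, so m(10) = 8.
  α_2 = 4: Horner steps 6 → 8 → 3, so m(4) = 3.
  α_3 = 1: Horner steps 6 → 3 → 0, so m(1) = 0.
  α_4 = 3: Horner steps 6 → 2 → 3, so m(3) = 3.
  α_5 = 5: Horner steps 6 → 1 → 2, so m(5) = 2.
Codeword c = [8, 3, 0, 3, 2] ∈ F_13^5.


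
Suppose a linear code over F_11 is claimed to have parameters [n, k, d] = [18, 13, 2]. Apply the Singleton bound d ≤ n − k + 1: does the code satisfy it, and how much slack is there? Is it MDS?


Singleton RHS = n − k + 1 = 6, slack = 4, bound satisfied, not MDS.

Singleton bound: d ≤ n − k + 1.
Here n = 18, k = 13, so n − k + 1 = 6.
Given d = 2, check d ≤ 6: YES.
Slack = (n − k + 1) − d = 4.
The code is NOT MDS (slack = 4 > 0).
Description: the claimed parameters are [18, 13, 2]_11; such a code would be non-MDS.


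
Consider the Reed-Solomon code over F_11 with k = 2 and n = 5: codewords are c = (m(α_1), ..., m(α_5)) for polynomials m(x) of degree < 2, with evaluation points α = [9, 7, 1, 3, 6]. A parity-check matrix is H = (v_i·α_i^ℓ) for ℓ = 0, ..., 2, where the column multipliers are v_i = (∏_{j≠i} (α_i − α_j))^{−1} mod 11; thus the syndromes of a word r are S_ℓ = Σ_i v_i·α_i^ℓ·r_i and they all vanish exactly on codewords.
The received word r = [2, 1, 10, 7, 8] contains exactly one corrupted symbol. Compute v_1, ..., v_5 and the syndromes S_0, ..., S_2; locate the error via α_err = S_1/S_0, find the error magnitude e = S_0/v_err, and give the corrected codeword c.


S = (2, 7, 8), error at position 1, error magnitude e = 4, c = [9, 1, 10, 7, 8].

Step 1: column multipliers v_i = (∏_{j≠i}(α_i − α_j))^{−1} mod 11.
  i = 1 (α = 9): (9−7)(9−1)(9−3)(9−6) = 2·8·6·3 = 288 ≡ 2, so v_1 = 2^{−1} = 6 (mod 11).
  i = 2 (α = 7): (7−9)(7−1)(7−3)(7−6) = (−2)·6·4·1 = −48 ≡ 7, so v_2 = 7^{−1} = 8 (mod 11).
  i = 3 (α = 1): (1−9)(1−7)(1−3)(1−6) = (−8)·(−6)·(−2)·(−5) = 480 ≡ 7, so v_3 = 7^{−1} = 8 (mod 11).
  i = 4 (α = 3): (3−9)(3−7)(3−1)(3−6) = (−6)·(−4)·2·(−3) = −144 ≡ 10, so v_4 = 10^{−1} = 10 (mod 11).
  i = 5 (α = 6): (6−9)(6−7)(6−1)(6−3) = (−3)·(−1)·5·3 = 45 ≡ 1, so v_5 = 1^{−1} = 1 (mod 11).
  v = [6, 8, 8, 10, 1].
Step 2: syndromes of r = [2, 1, 10, 7, 8] (all sums mod 11).
  S_0 = Σ v_i r_i = 6·2 + 8·1 + 8·10 + 10·7 + 1·8 = 178 ≡ 2.
  S_1 = Σ v_i α_i r_i = 6·9·2 + 8·7·1 + 8·1·10 + 10·3·7 + 1·6·8 = 502 ≡ 7.
  α_i^2 mod 11 = [4, 5, 1, 9, 3].
  S_2 = Σ v_i α_i^2 r_i = 6·4·2 + 8·5·1 + 8·1·10 + 10·9·7 + 1·3·8 = 822 ≡ 8.
  S = (2, 7, 8) ≠ 0, so r is not a codeword (an error is present).
Step 3: locate the error. For a single error e at position i, S_ℓ = v_i·e·α_i^ℓ, so α_err = S_1/S_0.
  S_0^{−1} = 2^{−1} = 6 (mod 11), so α_err = 7·6 = 42 ≡ 9 = α_1. Error position i = 1.
  Consistency check: S_2/S_1 = 8·8 = 64 ≡ 9 = α_err ✓ (single-error assumption holds).
Step 4: error magnitude e = S_0/v_1 = S_0·∏_{j≠1}(α_1 − α_j) = 2·2 = 4 ≡ 4 (mod 11).
Step 5: correct position 1: c_1 = r_1 − e = 2 − 4 ≡ 9 (mod 11). Hence c = [9, 1, 10, 7, 8].
  Check: interpolating c through the α_i gives m(x) = 6 + 4·x (degree < 2) with m(α_i) = c_i for every i, so c is indeed a codeword.


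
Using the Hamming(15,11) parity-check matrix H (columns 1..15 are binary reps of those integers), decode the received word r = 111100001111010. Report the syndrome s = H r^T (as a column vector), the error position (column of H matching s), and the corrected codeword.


s = (1, 1, 1, 0)^T, error position = 14, corrected codeword c = 111100001111000

Compute s = H r^T mod 2 one row at a time:
  s_1 = 0 + 1 + 1 + 1 + 1 + 0 + 1 + 0 = 5 ≡ 1 (mod 2).
  s_2 = 1 + 0 + 0 + 0 + 1 + 0 + 1 + 0 = 3 ≡ 1 (mod 2).
  s_3 = 1 + 1 + 0 + 0 + 1 + 1 + 1 + 0 = 5 ≡ 1 (mod 2).
  s_4 = 1 + 1 + 0 + 0 + 1 + 1 + 0 + 0 = 4 ≡ 0 (mod 2).
s = (1, 1, 1, 0)^T — this equals column 14 of H (binary 1110), so error is at position 14.
Correct: flip bit 14 of r = 111100001111010 to get c = 111100001111000.


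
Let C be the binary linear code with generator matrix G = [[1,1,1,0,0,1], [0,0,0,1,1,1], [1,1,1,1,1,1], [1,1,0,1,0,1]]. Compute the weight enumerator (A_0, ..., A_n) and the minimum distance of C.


Weight distribution: A_0 = 1, A_1 = 1, A_2 = 3, A_3 = 6, A_4 = 3, A_5 = 1, A_6 = 1. Minimum distance d = 1.

Enumerate all 2^4 = 16 messages m ∈ F_2^4.
For each, compute codeword c = mG in F_2^6, then tally its weight.
  m = 0000 → c = 000000, weight = 0.
  m = 1000 → c = 111001, weight = 4.
  m = 0100 → c = 000111, weight = 3.
  m = 1100 → c = 111110, weight = 5.
  m = 0010 → c = 111111, weight = 6.
  m = 1010 → c = 000110, weight = 2.
  m = 0110 → c = 111000, weight = 3.
  m = 1110 → c = 000001, weight = 1.
  m = 0001 → c = 110101, weight = 4.
  m = 1001 → c = 001100, weight = 2.
  m = 0101 → c = 110010, weight = 3.
  m = 1101 → c = 001011, weight = 3.
  m = 0011 → c = 001010, weight = 2.
  m = 1011 → c = 110011, weight = 4.
  m = 0111 → c = 001101, weight = 3.
  m = 1111 → c = 110100, weight = 3.
Tally weights:
  weight 0: 1 codewords.
  weight 1: 1 codewords.
  weight 2: 3 codewords.
  weight 3: 6 codewords.
  weight 4: 3 codewords.
  weight 5: 1 codewords.
  weight 6: 1 codewords.
Minimum distance d = smallest w > 0 with A_w > 0 = 1.
Sanity: Σ A_w = 16 = 2^4 = 16 ✓.


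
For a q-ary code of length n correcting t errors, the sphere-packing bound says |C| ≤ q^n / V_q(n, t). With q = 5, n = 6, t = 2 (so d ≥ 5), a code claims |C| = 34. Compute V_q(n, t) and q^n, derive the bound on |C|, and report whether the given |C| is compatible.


V_q(n, t) = 265, q^n = 15625, Hamming bound = 58, |C| = 34 ≤ bound (satisfied).

Step 1: Compute V_q(n, t) = Σ_{j=0}^2 C(n, j) (q−1)^j.
  j = 0: C(6,0)·(4)^0 = 1·1 = 1.
  j = 1: C(6,1)·(4)^1 = 6·4 = 24.
  j = 2: C(6,2)·(4)^2 = 15·16 = 240.
  V_q(n, t) = 1 + 24 + 240 = 265.
Step 2: q^n = 5^6 = 15625.
Step 3: Hamming bound ⌊q^n / V_q(n,t)⌋ = ⌊15625/265⌋ = 58.
Step 4: Compare |C| = 34 to 58: satisfied.
The claimed |C| lies below the Hamming bound.


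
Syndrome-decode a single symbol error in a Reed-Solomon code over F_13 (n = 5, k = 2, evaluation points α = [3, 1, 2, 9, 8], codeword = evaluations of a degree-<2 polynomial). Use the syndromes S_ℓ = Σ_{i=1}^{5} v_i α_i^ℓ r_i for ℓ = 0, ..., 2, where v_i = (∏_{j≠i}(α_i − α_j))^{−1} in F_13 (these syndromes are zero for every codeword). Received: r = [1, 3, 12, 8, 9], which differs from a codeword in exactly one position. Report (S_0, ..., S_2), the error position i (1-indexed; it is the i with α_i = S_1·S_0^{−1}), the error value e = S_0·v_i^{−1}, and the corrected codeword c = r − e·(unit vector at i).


S = (1, 2, 4), error at position 3, error magnitude e = 10, c = [1, 3, 2, 8, 9].

Step 1: column multipliers v_i = (∏_{j≠i}(α_i − α_j))^{−1} mod 13.
  i = 1 (α = 3): (3−1)(3−2)(3−9)(3−8) = 2·1·(−6)·(−5) = 60 ≡ 8, so v_1 = 8^{−1} = 5 (mod 13).
  i = 2 (α = 1): (1−3)(1−2)(1−9)(1−8) = (−2)·(−1)·(−8)·(−7) = 112 ≡ 8, so v_2 = 8^{−1} = 5 (mod 13).
  i = 3 (α = 2): (2−3)(2−1)(2−9)(2−8) = (−1)·1·(−7)·(−6) = −42 ≡ 10, so v_3 = 10^{−1} = 4 (mod 13).
  i = 4 (α = 9): (9−3)(9−1)(9−2)(9−8) = 6·8·7·1 = 336 ≡ 11, so v_4 = 11^{−1} = 6 (mod 13).
  i = 5 (α = 8): (8−3)(8−1)(8−2)(8−9) = 5·7·6·(−1) = −210 ≡ 11, so v_5 = 11^{−1} = 6 (mod 13).
  v = [5, 5, 4, 6, 6].
Step 2: syndromes of r = [1, 3, 12, 8, 9] (all sums mod 13).
  S_0 = Σ v_i r_i = 5·1 + 5·3 + 4·12 + 6·8 + 6·9 = 170 ≡ 1.
  S_1 = Σ v_i α_i r_i = 5·3·1 + 5·1·3 + 4·2·12 + 6·9·8 + 6·8·9 = 990 ≡ 2.
  α_i^2 mod 13 = [9, 1, 4, 3, 12].
  S_2 = Σ v_i α_i^2 r_i = 5·9·1 + 5·1·3 + 4·4·12 + 6·3·8 + 6·12·9 = 1044 ≡ 4.
  S = (1, 2, 4) ≠ 0, so r is not a codeword (an error is present).
Step 3: locate the error. For a single error e at position i, S_ℓ = v_i·e·α_i^ℓ, so α_err = S_1/S_0.
  S_0^{−1} = 1^{−1} = 1 (mod 13), so α_err = 2·1 = 2 ≡ 2 = α_3. Error position i = 3.
  Consistency check: S_2/S_1 = 4·7 = 28 ≡ 2 = α_err ✓ (single-error assumption holds).
Step 4: error magnitude e = S_0/v_3 = S_0·∏_{j≠3}(α_3 − α_j) = 1·10 = 10 ≡ 10 (mod 13).
Step 5: correct position 3: c_3 = r_3 − e = 12 − 10 ≡ 2 (mod 13). Hence c = [1, 3, 2, 8, 9].
  Check: interpolating c through the α_i gives m(x) = 4 + 12·x (degree < 2) with m(α_i) = c_i for every i, so c is indeed a codeword.


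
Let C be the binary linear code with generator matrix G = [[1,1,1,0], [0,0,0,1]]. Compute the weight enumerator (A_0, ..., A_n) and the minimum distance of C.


Weight distribution: A_0 = 1, A_1 = 1, A_3 = 1, A_4 = 1. Minimum distance d = 1.

Enumerate all 2^2 = 4 messages m ∈ F_2^2.
For each, compute codeword c = mG in F_2^4, then tally its weight.
  m = 00 → c = 0000, weight = 0.
  m = 10 → c = 1110, weight = 3.
  m = 01 → c = 0001, weight = 1.
  m = 11 → c = 1111, weight = 4.
Tally weights:
  weight 0: 1 codewords.
  weight 1: 1 codewords.
  weight 3: 1 codewords.
  weight 4: 1 codewords.
Minimum distance d = smallest w > 0 with A_w > 0 = 1.
Sanity: Σ A_w = 4 = 2^2 = 4 ✓.


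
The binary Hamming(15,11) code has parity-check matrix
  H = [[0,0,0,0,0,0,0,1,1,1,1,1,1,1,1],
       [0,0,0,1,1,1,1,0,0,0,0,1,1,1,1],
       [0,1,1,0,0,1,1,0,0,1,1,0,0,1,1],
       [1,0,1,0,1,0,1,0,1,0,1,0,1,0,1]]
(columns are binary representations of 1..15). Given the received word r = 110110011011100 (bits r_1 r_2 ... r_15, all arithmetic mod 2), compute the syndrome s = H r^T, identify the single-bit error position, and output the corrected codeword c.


s = (1, 0, 0, 1)^T, error position = 9, corrected codeword c = 110110010011100

Compute s = H r^T mod 2 one row at a time:
  s_1 = 1 + 1 + 0 + 1 + 1 + 1 + 0 + 0 = 5 ≡ 1 (mod 2).
  s_2 = 1 + 1 + 0 + 0 + 1 + 1 + 0 + 0 = 4 ≡ 0 (mod 2).
  s_3 = 1 + 0 + 0 + 0 + 0 + 1 + 0 + 0 = 2 ≡ 0 (mod 2).
  s_4 = 1 + 0 + 1 + 0 + 1 + 1 + 1 + 0 = 5 ≡ 1 (mod 2).
s = (1, 0, 0, 1)^T — this equals column 9 of H (binary 1001), so error is at position 9.
Correct: flip bit 9 of r = 110110011011100 to get c = 110110010011100.


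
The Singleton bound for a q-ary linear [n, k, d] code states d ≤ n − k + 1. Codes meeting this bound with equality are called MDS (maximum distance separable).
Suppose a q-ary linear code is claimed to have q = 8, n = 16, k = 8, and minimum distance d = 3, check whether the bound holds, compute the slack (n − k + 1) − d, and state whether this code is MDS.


Singleton RHS = n − k + 1 = 9, slack = 6, bound satisfied, not MDS.

Singleton bound: d ≤ n − k + 1.
Here n = 16, k = 8, so n − k + 1 = 9.
Given d = 3, check d ≤ 9: YES.
Slack = (n − k + 1) − d = 6.
The code is NOT MDS (slack = 6 > 0).
Description: the claimed parameters are [16, 8, 3]_8; such a code would be non-MDS.


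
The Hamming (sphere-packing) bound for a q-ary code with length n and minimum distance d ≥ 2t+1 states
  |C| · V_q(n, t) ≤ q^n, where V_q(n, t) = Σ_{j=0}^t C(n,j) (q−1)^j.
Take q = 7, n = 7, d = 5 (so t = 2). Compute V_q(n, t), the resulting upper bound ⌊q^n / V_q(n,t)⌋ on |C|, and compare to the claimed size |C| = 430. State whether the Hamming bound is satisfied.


V_q(n, t) = 799, q^n = 823543, Hamming bound = 1030, |C| = 430 ≤ bound (satisfied).

Step 1: Compute V_q(n, t) = Σ_{j=0}^2 C(n, j) (q−1)^j.
  j = 0: C(7,0)·(6)^0 = 1·1 = 1.
  j = 1: C(7,1)·(6)^1 = 7·6 = 42.
  j = 2: C(7,2)·(6)^2 = 21·36 = 756.
  V_q(n, t) = 1 + 42 + 756 = 799.
Step 2: q^n = 7^7 = 823543.
Step 3: Hamming bound ⌊q^n / V_q(n,t)⌋ = ⌊823543/799⌋ = 1030.
Step 4: Compare |C| = 430 to 1030: satisfied.
The claimed |C| lies below the Hamming bound.


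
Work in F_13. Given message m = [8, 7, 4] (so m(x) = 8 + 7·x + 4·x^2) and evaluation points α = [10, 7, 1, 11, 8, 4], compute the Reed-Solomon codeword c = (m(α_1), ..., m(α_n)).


c = [10, 6, 6, 10, 8, 9]

Message polynomial: m(x) = 8 + 7·x + 4·x^2 (mod 13).
For each evaluation point α_i, compute m(α_i) mod 13:
  α_1 = 10: Horner steps 4 → 8 → 10, so m(10) = 10.
  α_2 = 7: Horner steps 4 → 9 → 6, so m(7) = 6.
  α_3 = 1: Horner steps 4 → 11 → 6, so m(1) = 6.
  α_4 = 11: Horner steps 4 → 12 → 10, so m(11) = 10.
  α_5 = 8: Horner steps 4 → 0 → 8, so m(8) = 8.
  α_6 = 4: Horner steps 4 → 10 → 9, so m(4) = 9.
Codeword c = [10, 6, 6, 10, 8, 9] ∈ F_13^6.


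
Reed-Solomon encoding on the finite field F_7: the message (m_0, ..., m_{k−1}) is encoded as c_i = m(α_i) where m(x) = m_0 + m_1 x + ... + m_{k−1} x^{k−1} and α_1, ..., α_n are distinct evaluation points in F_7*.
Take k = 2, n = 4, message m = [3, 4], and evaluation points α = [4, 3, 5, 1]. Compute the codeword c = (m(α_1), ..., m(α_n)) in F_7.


c = [5, 1, 2, 0]

Message polynomial: m(x) = 3 + 4·x (mod 7).
For each evaluation point α_i, compute m(α_i) mod 7:
  α_1 = 4: Horner steps 4 → 5, so m(4) = 5.
  α_2 = 3: Horner steps 4 → 1, so m(3) = 1.
  α_3 = 5: Horner steps 4 → 2, so m(5) = 2.
  α_4 = 1: Horner steps 4 → 0, so m(1) = 0.
Codeword c = [5, 1, 2, 0] ∈ F_7^4.


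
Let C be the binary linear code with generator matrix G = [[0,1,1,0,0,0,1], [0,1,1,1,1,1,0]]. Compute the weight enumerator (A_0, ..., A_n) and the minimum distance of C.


Weight distribution: A_0 = 1, A_3 = 1, A_4 = 1, A_5 = 1. Minimum distance d = 3.

Enumerate all 2^2 = 4 messages m ∈ F_2^2.
For each, compute codeword c = mG in F_2^7, then tally its weight.
  m = 00 → c = 0000000, weight = 0.
  m = 10 → c = 0110001, weight = 3.
  m = 01 → c = 0111110, weight = 5.
  m = 11 → c = 0001111, weight = 4.
Tally weights:
  weight 0: 1 codewords.
  weight 3: 1 codewords.
  weight 4: 1 codewords.
  weight 5: 1 codewords.
Minimum distance d = smallest w > 0 with A_w > 0 = 3.
Sanity: Σ A_w = 4 = 2^2 = 4 ✓.


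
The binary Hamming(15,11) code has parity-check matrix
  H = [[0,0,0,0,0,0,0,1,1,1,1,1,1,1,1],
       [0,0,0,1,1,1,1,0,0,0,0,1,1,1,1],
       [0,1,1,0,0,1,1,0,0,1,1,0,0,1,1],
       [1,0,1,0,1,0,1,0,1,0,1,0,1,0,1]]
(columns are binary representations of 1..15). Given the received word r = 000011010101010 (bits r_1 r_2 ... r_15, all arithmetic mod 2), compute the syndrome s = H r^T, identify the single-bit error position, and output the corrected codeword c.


s = (0, 0, 1, 1)^T, error position = 3, corrected codeword c = 001011010101010

Compute s = H r^T mod 2 one row at a time:
  s_1 = 1 + 0 + 1 + 0 + 1 + 0 + 1 + 0 = 4 ≡ 0 (mod 2).
  s_2 = 0 + 1 + 1 + 0 + 1 + 0 + 1 + 0 = 4 ≡ 0 (mod 2).
  s_3 = 0 + 0 + 1 + 0 + 1 + 0 + 1 + 0 = 3 ≡ 1 (mod 2).
  s_4 = 0 + 0 + 1 + 0 + 0 + 0 + 0 + 0 = 1 ≡ 1 (mod 2).
s = (0, 0, 1, 1)^T — this equals column 3 of H (binary 0011), so error is at position 3.
Correct: flip bit 3 of r = 000011010101010 to get c = 001011010101010.


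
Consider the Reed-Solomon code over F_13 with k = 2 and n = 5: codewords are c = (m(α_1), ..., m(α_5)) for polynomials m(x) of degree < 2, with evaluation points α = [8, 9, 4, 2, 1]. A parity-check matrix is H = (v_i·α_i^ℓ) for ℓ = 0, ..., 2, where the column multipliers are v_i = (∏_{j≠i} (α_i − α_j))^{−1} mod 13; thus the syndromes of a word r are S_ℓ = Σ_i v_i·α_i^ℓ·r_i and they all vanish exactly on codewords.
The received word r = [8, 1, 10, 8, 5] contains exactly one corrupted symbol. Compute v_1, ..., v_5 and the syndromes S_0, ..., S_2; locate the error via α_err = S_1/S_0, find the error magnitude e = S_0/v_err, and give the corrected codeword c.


S = (7, 1, 2), error at position 4, error magnitude e = 10, c = [8, 1, 10, 11, 5].

Step 1: column multipliers v_i = (∏_{j≠i}(α_i − α_j))^{−1} mod 13.
  i = 1 (α = 8): (8−9)(8−4)(8−2)(8−1) = (−1)·4·6·7 = −168 ≡ 1, so v_1 = 1^{−1} = 1 (mod 13).
  i = 2 (α = 9): (9−8)(9−4)(9−2)(9−1) = 1·5·7·8 = 280 ≡ 7, so v_2 = 7^{−1} = 2 (mod 13).
  i = 3 (α = 4): (4−8)(4−9)(4−2)(4−1) = (−4)·(−5)·2·3 = 120 ≡ 3, so v_3 = 3^{−1} = 9 (mod 13).
  i = 4 (α = 2): (2−8)(2−9)(2−4)(2−1) = (−6)·(−7)·(−2)·1 = −84 ≡ 7, so v_4 = 7^{−1} = 2 (mod 13).
  i = 5 (α = 1): (1−8)(1−9)(1−4)(1−2) = (−7)·(−8)·(−3)·(−1) = 168 ≡ 12, so v_5 = 12^{−1} = 12 (mod 13).
  v = [1, 2, 9, 2, 12].
Step 2: syndromes of r = [8, 1, 10, 8, 5] (all sums mod 13).
  S_0 = Σ v_i r_i = 1·8 + 2·1 + 9·10 + 2·8 + 12·5 = 176 ≡ 7.
  S_1 = Σ v_i α_i r_i = 1·8·8 + 2·9·1 + 9·4·10 + 2·2·8 + 12·1·5 = 534 ≡ 1.
  α_i^2 mod 13 = [12, 3, 3, 4, 1].
  S_2 = Σ v_i α_i^2 r_i = 1·12·8 + 2·3·1 + 9·3·10 + 2·4·8 + 12·1·5 = 496 ≡ 2.
  S = (7, 1, 2) ≠ 0, so r is not a codeword (an error is present).
Step 3: locate the error. For a single error e at position i, S_ℓ = v_i·e·α_i^ℓ, so α_err = S_1/S_0.
  S_0^{−1} = 7^{−1} = 2 (mod 13), so α_err = 1·2 = 2 ≡ 2 = α_4. Error position i = 4.
  Consistency check: S_2/S_1 = 2·1 = 2 ≡ 2 = α_err ✓ (single-error assumption holds).
Step 4: error magnitude e = S_0/v_4 = S_0·∏_{j≠4}(α_4 − α_j) = 7·7 = 49 ≡ 10 (mod 13).
Step 5: correct position 4: c_4 = r_4 − e = 8 − 10 ≡ 11 (mod 13). Hence c = [8, 1, 10, 11, 5].
  Check: interpolating c through the α_i gives m(x) = 12 + 6·x (degree < 2) with m(α_i) = c_i for every i, so c is indeed a codeword.


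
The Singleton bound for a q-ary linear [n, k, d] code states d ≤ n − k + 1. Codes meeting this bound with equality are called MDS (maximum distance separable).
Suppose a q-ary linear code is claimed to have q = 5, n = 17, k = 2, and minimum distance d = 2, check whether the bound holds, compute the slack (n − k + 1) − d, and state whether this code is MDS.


Singleton RHS = n − k + 1 = 16, slack = 14, bound satisfied, not MDS.

Singleton bound: d ≤ n − k + 1.
Here n = 17, k = 2, so n − k + 1 = 16.
Given d = 2, check d ≤ 16: YES.
Slack = (n − k + 1) − d = 14.
The code is NOT MDS (slack = 14 > 0).
Description: the claimed parameters are [17, 2, 2]_5; such a code would be non-MDS.


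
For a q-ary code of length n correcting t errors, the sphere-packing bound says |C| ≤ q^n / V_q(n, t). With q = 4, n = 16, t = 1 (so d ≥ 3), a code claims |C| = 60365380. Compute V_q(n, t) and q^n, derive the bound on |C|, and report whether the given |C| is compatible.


V_q(n, t) = 49, q^n = 4294967296, Hamming bound = 87652393, |C| = 60365380 ≤ bound (satisfied).

Step 1: Compute V_q(n, t) = Σ_{j=0}^1 C(n, j) (q−1)^j.
  j = 0: C(16,0)·(3)^0 = 1·1 = 1.
  j = 1: C(16,1)·(3)^1 = 16·3 = 48.
  V_q(n, t) = 1 + 48 = 49.
Step 2: q^n = 4^16 = 4294967296.
Step 3: Hamming bound ⌊q^n / V_q(n,t)⌋ = ⌊4294967296/49⌋ = 87652393.
Step 4: Compare |C| = 60365380 to 87652393: satisfied.
The claimed |C| lies below the Hamming bound.


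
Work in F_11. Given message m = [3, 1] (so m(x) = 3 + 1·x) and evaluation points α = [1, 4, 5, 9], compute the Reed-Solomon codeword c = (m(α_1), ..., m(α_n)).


c = [4, 7, 8, 1]

Message polynomial: m(x) = 3 + 1·x (mod 11).
For each evaluation point α_i, compute m(α_i) mod 11:
  α_1 = 1: Horner steps 1 → 4, so m(1) = 4.
  α_2 = 4: Horner steps 1 → 7, so m(4) = 7.
  α_3 = 5: Horner steps 1 → 8, so m(5) = 8.
  α_4 = 9: Horner steps 1 → 1, so m(9) = 1.
Codeword c = [4, 7, 8, 1] ∈ F_11^4.


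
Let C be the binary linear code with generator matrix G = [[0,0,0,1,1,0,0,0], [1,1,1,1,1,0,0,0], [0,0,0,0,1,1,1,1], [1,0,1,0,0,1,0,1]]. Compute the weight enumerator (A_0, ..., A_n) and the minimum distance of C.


Weight distribution: A_0 = 1, A_2 = 1, A_3 = 4, A_4 = 5, A_5 = 2, A_6 = 1, A_7 = 2. Minimum distance d = 2.

Enumerate all 2^4 = 16 messages m ∈ F_2^4.
For each, compute codeword c = mG in F_2^8, then tally its weight.
  m = 0000 → c = 00000000, weight = 0.
  m = 1000 → c = 00011000, weight = 2.
  m = 0100 → c = 11111000, weight = 5.
  m = 1100 → c = 11100000, weight = 3.
  m = 0010 → c = 00001111, weight = 4.
  m = 1010 → c = 00010111, weight = 4.
  m = 0110 → c = 11110111, weight = 7.
  m = 1110 → c = 11101111, weight = 7.
  m = 0001 → c = 10100101, weight = 4.
  m = 1001 → c = 10111101, weight = 6.
  m = 0101 → c = 01011101, weight = 5.
  m = 1101 → c = 01000101, weight = 3.
  m = 0011 → c = 10101010, weight = 4.
  m = 1011 → c = 10110010, weight = 4.
  m = 0111 → c = 01010010, weight = 3.
  m = 1111 → c = 01001010, weight = 3.
Tally weights:
  weight 0: 1 codewords.
  weight 2: 1 codewords.
  weight 3: 4 codewords.
  weight 4: 5 codewords.
  weight 5: 2 codewords.
  weight 6: 1 codewords.
  weight 7: 2 codewords.
Minimum distance d = smallest w > 0 with A_w > 0 = 2.
Sanity: Σ A_w = 16 = 2^4 = 16 ✓.


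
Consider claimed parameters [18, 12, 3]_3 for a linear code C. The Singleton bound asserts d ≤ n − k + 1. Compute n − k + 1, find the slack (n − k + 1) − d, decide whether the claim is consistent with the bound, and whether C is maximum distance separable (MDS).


Singleton RHS = n − k + 1 = 7, slack = 4, bound satisfied, not MDS.

Singleton bound: d ≤ n − k + 1.
Here n = 18, k = 12, so n − k + 1 = 7.
Given d = 3, check d ≤ 7: YES.
Slack = (n − k + 1) − d = 4.
The code is NOT MDS (slack = 4 > 0).
Description: the claimed parameters are [18, 12, 3]_3; such a code would be non-MDS.


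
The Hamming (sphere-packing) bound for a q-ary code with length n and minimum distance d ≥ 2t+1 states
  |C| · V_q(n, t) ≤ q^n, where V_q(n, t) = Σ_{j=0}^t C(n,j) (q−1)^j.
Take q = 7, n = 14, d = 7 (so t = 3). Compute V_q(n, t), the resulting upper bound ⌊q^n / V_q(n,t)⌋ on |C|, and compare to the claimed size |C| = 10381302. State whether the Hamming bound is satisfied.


V_q(n, t) = 81985, q^n = 678223072849, Hamming bound = 8272526, |C| = 10381302 > bound (violated).

Step 1: Compute V_q(n, t) = Σ_{j=0}^3 C(n, j) (q−1)^j.
  j = 0: C(14,0)·(6)^0 = 1·1 = 1.
  j = 1: C(14,1)·(6)^1 = 14·6 = 84.
  j = 2: C(14,2)·(6)^2 = 91·36 = 3276.
  j = 3: C(14,3)·(6)^3 = 364·216 = 78624.
  V_q(n, t) = 1 + 84 + 3276 + 78624 = 81985.
Step 2: q^n = 7^14 = 678223072849.
Step 3: Hamming bound ⌊q^n / V_q(n,t)⌋ = ⌊678223072849/81985⌋ = 8272526.
Step 4: Compare |C| = 10381302 to 8272526: violated.
The claimed |C| lies above the Hamming bound, so no 7-ary code of length 14 with d ≥ 7 can have 10381302 codewords.


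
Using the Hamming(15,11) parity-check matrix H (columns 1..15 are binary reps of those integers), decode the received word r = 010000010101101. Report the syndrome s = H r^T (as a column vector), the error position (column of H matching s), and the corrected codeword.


s = (1, 1, 1, 0)^T, error position = 14, corrected codeword c = 010000010101111

Compute s = H r^T mod 2 one row at a time:
  s_1 = 1 + 0 + 1 + 0 + 1 + 1 + 0 + 1 = 5 ≡ 1 (mod 2).
  s_2 = 0 + 0 + 0 + 0 + 1 + 1 + 0 + 1 = 3 ≡ 1 (mod 2).
  s_3 = 1 + 0 + 0 + 0 + 1 + 0 + 0 + 1 = 3 ≡ 1 (mod 2).
  s_4 = 0 + 0 + 0 + 0 + 0 + 0 + 1 + 1 = 2 ≡ 0 (mod 2).
s = (1, 1, 1, 0)^T — this equals column 14 of H (binary 1110), so error is at position 14.
Correct: flip bit 14 of r = 010000010101101 to get c = 010000010101111.


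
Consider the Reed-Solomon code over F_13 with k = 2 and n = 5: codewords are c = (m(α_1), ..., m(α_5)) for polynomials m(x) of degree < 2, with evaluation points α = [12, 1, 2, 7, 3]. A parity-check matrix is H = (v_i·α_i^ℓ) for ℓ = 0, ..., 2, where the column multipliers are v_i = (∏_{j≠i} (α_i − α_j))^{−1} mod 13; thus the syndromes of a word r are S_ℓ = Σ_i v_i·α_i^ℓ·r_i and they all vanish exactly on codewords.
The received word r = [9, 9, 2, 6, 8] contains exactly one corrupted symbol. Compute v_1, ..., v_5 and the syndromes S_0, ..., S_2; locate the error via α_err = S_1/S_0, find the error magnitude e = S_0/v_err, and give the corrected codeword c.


S = (9, 4, 9), error at position 1, error magnitude e = 12, c = [10, 9, 2, 6, 8].

Step 1: column multipliers v_i = (∏_{j≠i}(α_i − α_j))^{−1} mod 13.
  i = 1 (α = 12): (12−1)(12−2)(12−7)(12−3) = 11·10·5·9 = 4950 ≡ 10, so v_1 = 10^{−1} = 4 (mod 13).
  i = 2 (α = 1): (1−12)(1−2)(1−7)(1−3) = (−11)·(−1)·(−6)·(−2) = 132 ≡ 2, so v_2 = 2^{−1} = 7 (mod 13).
  i = 3 (α = 2): (2−12)(2−1)(2−7)(2−3) = (−10)·1·(−5)·(−1) = −50 ≡ 2, so v_3 = 2^{−1} = 7 (mod 13).
  i = 4 (α = 7): (7−12)(7−1)(7−2)(7−3) = (−5)·6·5·4 = −600 ≡ 11, so v_4 = 11^{−1} = 6 (mod 13).
  i = 5 (α = 3): (3−12)(3−1)(3−2)(3−7) = (−9)·2·1·(−4) = 72 ≡ 7, so v_5 = 7^{−1} = 2 (mod 13).
  v = [4, 7, 7, 6, 2].
Step 2: syndromes of r = [9, 9, 2, 6, 8] (all sums mod 13).
  S_0 = Σ v_i r_i = 4·9 + 7·9 + 7·2 + 6·6 + 2·8 = 165 ≡ 9.
  S_1 = Σ v_i α_i r_i = 4·12·9 + 7·1·9 + 7·2·2 + 6·7·6 + 2·3·8 = 823 ≡ 4.
  α_i^2 mod 13 = [1, 1, 4, 10, 9].
  S_2 = Σ v_i α_i^2 r_i = 4·1·9 + 7·1·9 + 7·4·2 + 6·10·6 + 2·9·8 = 659 ≡ 9.
  S = (9, 4, 9) ≠ 0, so r is not a codeword (an error is present).
Step 3: locate the error. For a single error e at position i, S_ℓ = v_i·e·α_i^ℓ, so α_err = S_1/S_0.
  S_0^{−1} = 9^{−1} = 3 (mod 13), so α_err = 4·3 = 12 ≡ 12 = α_1. Error position i = 1.
  Consistency check: S_2/S_1 = 9·10 = 90 ≡ 12 = α_err ✓ (single-error assumption holds).
Step 4: error magnitude e = S_0/v_1 = S_0·∏_{j≠1}(α_1 − α_j) = 9·10 = 90 ≡ 12 (mod 13).
Step 5: correct position 1: c_1 = r_1 − e = 9 − 12 ≡ 10 (mod 13). Hence c = [10, 9, 2, 6, 8].
  Check: interpolating c through the α_i gives m(x) = 3 + 6·x (degree < 2) with m(α_i) = c_i for every i, so c is indeed a codeword.
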